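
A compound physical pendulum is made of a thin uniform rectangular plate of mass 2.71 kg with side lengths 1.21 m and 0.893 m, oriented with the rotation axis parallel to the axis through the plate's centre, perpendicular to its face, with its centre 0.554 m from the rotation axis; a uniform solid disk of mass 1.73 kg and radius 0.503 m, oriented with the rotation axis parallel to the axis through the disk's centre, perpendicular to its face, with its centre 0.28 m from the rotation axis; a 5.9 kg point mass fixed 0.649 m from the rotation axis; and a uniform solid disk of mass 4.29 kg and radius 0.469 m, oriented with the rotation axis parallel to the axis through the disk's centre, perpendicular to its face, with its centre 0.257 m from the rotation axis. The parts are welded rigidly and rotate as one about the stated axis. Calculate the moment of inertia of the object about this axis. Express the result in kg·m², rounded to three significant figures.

Rectangular plate: I_cm = (1/12)M(a²+b²) = (1/12)(2.71)[(1.21)² + (0.893)²] = 0.51073 kg·m²; centre at d = 0.554 m, so I = I_cm + Md² gives I = 0.51073 + (2.71)(0.554)² = 1.3425 kg·m².
Solid disk: I_cm = (1/2)MR² = (1/2)(1.73)(0.503)² = 0.21885 kg·m²; centre at d = 0.28 m, so I = I_cm + Md² gives I = 0.21885 + (1.73)(0.28)² = 0.35448 kg·m².
Point mass: I_cm = 0; centre at d = 0.649 m, so I = I_cm + Md² gives I = 0 + (5.9)(0.649)² = 2.4851 kg·m².
Solid disk: I_cm = (1/2)MR² = (1/2)(4.29)(0.469)² = 0.47182 kg·m²; centre at d = 0.257 m, so I = I_cm + Md² gives I = 0.47182 + (4.29)(0.257)² = 0.75517 kg·m².
Total I = 1.3425 + 0.35448 + 2.4851 + 0.75517 = 4.9372 kg·m².

4.94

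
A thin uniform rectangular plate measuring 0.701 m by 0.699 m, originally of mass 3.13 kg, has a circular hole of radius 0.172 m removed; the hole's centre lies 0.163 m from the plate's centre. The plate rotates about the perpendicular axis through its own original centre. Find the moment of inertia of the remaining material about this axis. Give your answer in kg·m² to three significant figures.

Unpierced body about its centre: I₀ = (1/12)M(a²+b²) = (1/12)(3.13)[(0.701)² + (0.699)²] = 0.25562 kg·m².
The removed disk has mass m = M·πr²/(ab) = (3.13)·π(0.172)²/(0.701·0.699) = 0.59368 kg (same uniform areal density).
Its moment of inertia about the rotation axis (parallel-axis theorem): I_hole = (1/2)mr² + md² = (1/2)(0.59368)(0.172)² + (0.59368)(0.163)² = 0.024555 kg·m².
Treating the hole as negative mass, I = I₀ − I_hole = 0.25562 − 0.024555 = 0.23106 kg·m².

0.231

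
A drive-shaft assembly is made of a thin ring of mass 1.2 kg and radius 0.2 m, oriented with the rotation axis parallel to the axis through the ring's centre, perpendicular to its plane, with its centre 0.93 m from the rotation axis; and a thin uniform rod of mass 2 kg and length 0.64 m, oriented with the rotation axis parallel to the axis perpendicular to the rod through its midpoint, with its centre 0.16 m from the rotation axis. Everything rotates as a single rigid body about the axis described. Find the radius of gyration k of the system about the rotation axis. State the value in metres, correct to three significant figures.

0.614

Thin ring: I_cm = MR² = (1.2)(0.2)² = 0.048 kg m^2; centre at d = 0.93 m, so the parallel axis theorem gives I = 0.048 + (1.2)(0.93)² = 1.0859 kg m^2.
Thin rod: I_cm = (1/12)ML² = (1/12)(2)(0.64)² = 0.068267 kg m^2; centre at d = 0.16 m, so the parallel axis theorem gives I = 0.068267 + (2)(0.16)² = 0.11947 kg m^2.
Total I = 1.2053 kg m^2; total mass M = 3.2 kg.
k = √(I/M) = √(1.2053/3.2) = 0.61374 m.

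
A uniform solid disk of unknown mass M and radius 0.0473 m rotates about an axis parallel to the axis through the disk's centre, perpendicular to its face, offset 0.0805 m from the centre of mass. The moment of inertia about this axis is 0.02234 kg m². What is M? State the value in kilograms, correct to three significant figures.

I = I_cm + Md² = (1/2)MR² + Md² = M·[0.5·(0.0473)² + (0.0805)²] = M·0.0075989.
So M = 0.02234 / 0.0075989 = 2.9399 kg.

2.94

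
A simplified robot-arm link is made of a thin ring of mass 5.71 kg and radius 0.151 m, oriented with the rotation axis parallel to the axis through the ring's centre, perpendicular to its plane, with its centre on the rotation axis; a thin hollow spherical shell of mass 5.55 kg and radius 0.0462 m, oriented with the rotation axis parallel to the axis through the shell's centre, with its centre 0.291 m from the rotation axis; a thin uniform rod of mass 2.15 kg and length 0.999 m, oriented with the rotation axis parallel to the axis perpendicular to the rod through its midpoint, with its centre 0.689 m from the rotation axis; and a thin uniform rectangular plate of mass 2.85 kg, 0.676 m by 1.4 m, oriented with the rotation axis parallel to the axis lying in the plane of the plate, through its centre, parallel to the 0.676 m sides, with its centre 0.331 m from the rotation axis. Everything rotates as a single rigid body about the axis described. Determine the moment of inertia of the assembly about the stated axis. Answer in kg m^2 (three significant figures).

Thin ring: I_cm = MR² = (5.71)(0.151)² = 0.13019 kg m^2; axis through the centre, so I = 0.13019 kg m^2.
Spherical shell: I_cm = (2/3)MR² = (2/3)(5.55)(0.0462)² = 0.0078974 kg m^2; centre at d = 0.291 m, so I = I_cm + Md² gives I = 0.0078974 + (5.55)(0.291)² = 0.47788 kg m^2.
Thin rod: I_cm = (1/12)ML² = (1/12)(2.15)(0.999)² = 0.17881 kg m^2; centre at d = 0.689 m, so I = I_cm + Md² gives I = 0.17881 + (2.15)(0.689)² = 1.1995 kg m^2.
Rectangular plate: I_cm = (1/12)Mb² = (1/12)(2.85)(1.4)² = 0.4655 kg m^2; centre at d = 0.331 m, so I = I_cm + Md² gives I = 0.4655 + (2.85)(0.331)² = 0.77775 kg m^2.
Total I = 0.13019 + 0.47788 + 1.1995 + 0.77775 = 2.5853 kg m^2.

2.59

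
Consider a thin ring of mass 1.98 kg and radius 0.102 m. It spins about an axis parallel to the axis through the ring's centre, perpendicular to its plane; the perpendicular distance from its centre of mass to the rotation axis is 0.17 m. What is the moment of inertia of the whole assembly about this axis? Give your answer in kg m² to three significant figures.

I_cm = MR² = (1.98)(0.102)² = 0.0206 kg m²; centre at d = 0.17 m, so I = I_cm + Md² gives I = 0.0206 + (1.98)(0.17)² = 0.077822 kg m².

0.0778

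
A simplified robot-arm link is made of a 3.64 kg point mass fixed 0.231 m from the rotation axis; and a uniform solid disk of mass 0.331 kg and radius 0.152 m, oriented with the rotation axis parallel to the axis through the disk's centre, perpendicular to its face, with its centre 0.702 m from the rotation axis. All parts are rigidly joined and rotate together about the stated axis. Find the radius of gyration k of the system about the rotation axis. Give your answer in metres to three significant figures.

Point mass: I_cm = 0; centre at d = 0.231 m, so I = I_cm + Md² gives I = 0 + (3.64)(0.231)² = 0.19423 kg·m².
Solid disk: I_cm = (1/2)MR² = (1/2)(0.331)(0.152)² = 0.0038237 kg·m²; centre at d = 0.702 m, so I = I_cm + Md² gives I = 0.0038237 + (0.331)(0.702)² = 0.16694 kg·m².
Total I = 0.36118 kg·m²; total mass M = 3.971 kg.
k = √(I/M) = √(0.36118/3.971) = 0.30158 m.

0.302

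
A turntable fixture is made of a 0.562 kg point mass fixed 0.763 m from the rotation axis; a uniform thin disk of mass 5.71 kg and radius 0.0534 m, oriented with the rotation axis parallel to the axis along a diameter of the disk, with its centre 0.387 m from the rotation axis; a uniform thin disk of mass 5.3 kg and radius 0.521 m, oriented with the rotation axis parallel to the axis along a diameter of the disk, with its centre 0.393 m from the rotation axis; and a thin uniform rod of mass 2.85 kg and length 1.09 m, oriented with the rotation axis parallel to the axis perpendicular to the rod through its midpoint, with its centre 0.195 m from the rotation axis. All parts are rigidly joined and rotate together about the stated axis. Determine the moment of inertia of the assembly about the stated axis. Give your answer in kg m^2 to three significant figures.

2.76

Point mass: I_cm = 0; centre at d = 0.763 m, so I = I_cm + Md² gives I = 0 + (0.562)(0.763)² = 0.32718 kg m^2.
Thin disk: I_cm = (1/4)MR² = (1/4)(5.71)(0.0534)² = 0.0040706 kg m^2; centre at d = 0.387 m, so I = I_cm + Md² gives I = 0.0040706 + (5.71)(0.387)² = 0.85925 kg m^2.
Thin disk: I_cm = (1/4)MR² = (1/4)(5.3)(0.521)² = 0.35966 kg m^2; centre at d = 0.393 m, so I = I_cm + Md² gives I = 0.35966 + (5.3)(0.393)² = 1.1782 kg m^2.
Thin rod: I_cm = (1/12)ML² = (1/12)(2.85)(1.09)² = 0.28217 kg m^2; centre at d = 0.195 m, so I = I_cm + Md² gives I = 0.28217 + (2.85)(0.195)² = 0.39055 kg m^2.
Total I = 0.32718 + 0.85925 + 1.1782 + 0.39055 = 2.7552 kg m^2.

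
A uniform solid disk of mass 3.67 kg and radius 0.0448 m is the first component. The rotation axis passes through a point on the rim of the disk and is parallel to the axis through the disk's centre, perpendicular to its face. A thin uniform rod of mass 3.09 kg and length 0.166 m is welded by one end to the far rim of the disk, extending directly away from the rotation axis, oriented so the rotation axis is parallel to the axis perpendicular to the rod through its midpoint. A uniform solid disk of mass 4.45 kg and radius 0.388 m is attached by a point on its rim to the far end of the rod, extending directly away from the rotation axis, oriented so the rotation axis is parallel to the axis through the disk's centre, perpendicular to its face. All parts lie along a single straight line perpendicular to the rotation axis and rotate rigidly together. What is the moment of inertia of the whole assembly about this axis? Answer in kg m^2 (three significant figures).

Solid disk: I_cm = (1/2)MR² = (1/2)(3.67)(0.0448)² = 0.0036829 kg m^2; centre at d = 0.0448 m, so the parallel axis theorem gives I = 0.0036829 + (3.67)(0.0448)² = 0.011049 kg m^2.
Thin rod: I_cm = (1/12)ML² = (1/12)(3.09)(0.166)² = 0.0070957 kg m^2; centre at d = 0.0448 + 0.0448 + 0.083 = 0.1726 m, so the parallel axis theorem gives I = 0.0070957 + (3.09)(0.1726)² = 0.099149 kg m^2.
Solid disk: I_cm = (1/2)MR² = (1/2)(4.45)(0.388)² = 0.33496 kg m^2; centre at d = 0.0448 + 0.0448 + 0.083 + 0.083 + 0.388 = 0.6436 m, so the parallel axis theorem gives I = 0.33496 + (4.45)(0.6436)² = 2.1782 kg m^2.
Total I = 0.011049 + 0.099149 + 2.1782 = 2.2884 kg m^2.

2.29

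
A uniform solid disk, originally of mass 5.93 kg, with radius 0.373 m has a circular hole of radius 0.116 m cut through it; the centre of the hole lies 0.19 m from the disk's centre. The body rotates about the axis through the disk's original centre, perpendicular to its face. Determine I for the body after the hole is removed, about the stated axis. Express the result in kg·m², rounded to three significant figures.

0.388

Unpierced body about its centre: I₀ = (1/2)MR² = (1/2)(5.93)(0.373)² = 0.41252 kg·m².
The removed disk has mass m = M·(r/R)² = (5.93)(0.116/0.373)² = 0.57353 kg (same uniform areal density).
Its moment of inertia about the rotation axis (parallel-axis theorem): I_hole = (1/2)mr² + md² = (1/2)(0.57353)(0.116)² + (0.57353)(0.19)² = 0.024563 kg·m².
Treating the hole as negative mass, I = I₀ − I_hole = 0.41252 − 0.024563 = 0.38795 kg·m².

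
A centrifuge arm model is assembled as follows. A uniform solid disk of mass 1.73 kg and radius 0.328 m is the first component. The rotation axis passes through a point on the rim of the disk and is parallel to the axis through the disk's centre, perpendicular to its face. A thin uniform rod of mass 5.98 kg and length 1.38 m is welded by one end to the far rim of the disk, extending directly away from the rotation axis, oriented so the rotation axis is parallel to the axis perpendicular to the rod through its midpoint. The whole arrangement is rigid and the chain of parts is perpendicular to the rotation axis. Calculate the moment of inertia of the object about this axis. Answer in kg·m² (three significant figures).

Solid disk: I_cm = (1/2)MR² = (1/2)(1.73)(0.328)² = 0.09306 kg·m²; centre at d = 0.328 m, so the parallel axis theorem gives I = 0.09306 + (1.73)(0.328)² = 0.27918 kg·m².
Thin rod: I_cm = (1/12)ML² = (1/12)(5.98)(1.38)² = 0.94903 kg·m²; centre at d = 0.328 + 0.328 + 0.69 = 1.346 m, so the parallel axis theorem gives I = 0.94903 + (5.98)(1.346)² = 11.783 kg·m².
Total I = 0.27918 + 11.783 = 12.062 kg·m².

12.1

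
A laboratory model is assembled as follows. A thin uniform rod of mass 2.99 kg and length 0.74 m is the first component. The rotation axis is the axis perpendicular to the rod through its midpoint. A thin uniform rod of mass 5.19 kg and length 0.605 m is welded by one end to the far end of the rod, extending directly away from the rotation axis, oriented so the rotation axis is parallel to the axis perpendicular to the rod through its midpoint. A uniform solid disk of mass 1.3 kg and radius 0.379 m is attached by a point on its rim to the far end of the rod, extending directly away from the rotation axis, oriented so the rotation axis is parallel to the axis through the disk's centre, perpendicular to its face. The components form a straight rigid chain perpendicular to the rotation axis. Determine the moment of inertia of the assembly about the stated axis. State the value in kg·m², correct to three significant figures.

Thin rod: I_cm = (1/12)ML² = (1/12)(2.99)(0.74)² = 0.13644 kg·m²; axis through the centre, so I = 0.13644 kg·m².
Thin rod: I_cm = (1/12)ML² = (1/12)(5.19)(0.605)² = 0.15831 kg·m²; centre at d = 0.37 + 0.3025 = 0.6725 m, so I = I_cm + Md² gives I = 0.15831 + (5.19)(0.6725)² = 2.5055 kg·m².
Solid disk: I_cm = (1/2)MR² = (1/2)(1.3)(0.379)² = 0.093367 kg·m²; centre at d = 0.37 + 0.3025 + 0.3025 + 0.379 = 1.354 m, so I = I_cm + Md² gives I = 0.093367 + (1.3)(1.354)² = 2.4767 kg·m².
Total I = 0.13644 + 2.5055 + 2.4767 = 5.1186 kg·m².

5.12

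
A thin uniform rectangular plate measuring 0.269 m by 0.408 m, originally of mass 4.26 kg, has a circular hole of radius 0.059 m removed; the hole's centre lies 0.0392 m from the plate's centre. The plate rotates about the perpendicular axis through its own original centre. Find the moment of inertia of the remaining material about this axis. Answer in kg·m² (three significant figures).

0.0834

Unpierced body about its centre: I₀ = (1/12)M(a²+b²) = (1/12)(4.26)[(0.269)² + (0.408)²] = 0.084783 kg·m².
The removed disk has mass m = M·πr²/(ab) = (4.26)·π(0.059)²/(0.269·0.408) = 0.42447 kg (same uniform areal density).
Its moment of inertia about the rotation axis (parallel-axis theorem): I_hole = (1/2)mr² + md² = (1/2)(0.42447)(0.059)² + (0.42447)(0.0392)² = 0.0013911 kg·m².
Treating the hole as negative mass, I = I₀ − I_hole = 0.084783 − 0.0013911 = 0.083392 kg·m².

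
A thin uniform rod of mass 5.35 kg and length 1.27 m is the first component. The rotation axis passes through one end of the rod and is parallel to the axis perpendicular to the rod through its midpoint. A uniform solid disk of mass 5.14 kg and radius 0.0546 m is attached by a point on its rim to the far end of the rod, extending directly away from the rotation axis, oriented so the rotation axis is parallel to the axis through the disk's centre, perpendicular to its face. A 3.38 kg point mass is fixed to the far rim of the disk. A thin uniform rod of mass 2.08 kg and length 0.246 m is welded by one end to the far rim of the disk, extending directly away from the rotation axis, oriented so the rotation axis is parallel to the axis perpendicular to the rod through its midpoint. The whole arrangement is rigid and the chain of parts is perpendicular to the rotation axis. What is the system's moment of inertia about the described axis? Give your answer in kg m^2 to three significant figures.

Thin rod: I_cm = (1/12)ML² = (1/12)(5.35)(1.27)² = 0.71908 kg m^2; centre at d = 0.635 m, so the parallel axis theorem gives I = 0.71908 + (5.35)(0.635)² = 2.8763 kg m^2.
Solid disk: I_cm = (1/2)MR² = (1/2)(5.14)(0.0546)² = 0.0076616 kg m^2; centre at d = 0.635 + 0.635 + 0.0546 = 1.3246 m, so the parallel axis theorem gives I = 0.0076616 + (5.14)(1.3246)² = 9.0261 kg m^2.
Point mass: I_cm = 0; centre at d = 0.635 + 0.635 + 0.0546 + 0.0546 = 1.3792 m, so the parallel axis theorem gives I = 0 + (3.38)(1.3792)² = 6.4294 kg m^2.
Thin rod: I_cm = (1/12)ML² = (1/12)(2.08)(0.246)² = 0.010489 kg m^2; centre at d = 0.635 + 0.635 + 0.0546 + 0.0546 + 0.123 = 1.5022 m, so the parallel axis theorem gives I = 0.010489 + (2.08)(1.5022)² = 4.7042 kg m^2.
Total I = 2.8763 + 9.0261 + 6.4294 + 4.7042 = 23.036 kg m^2.

23.0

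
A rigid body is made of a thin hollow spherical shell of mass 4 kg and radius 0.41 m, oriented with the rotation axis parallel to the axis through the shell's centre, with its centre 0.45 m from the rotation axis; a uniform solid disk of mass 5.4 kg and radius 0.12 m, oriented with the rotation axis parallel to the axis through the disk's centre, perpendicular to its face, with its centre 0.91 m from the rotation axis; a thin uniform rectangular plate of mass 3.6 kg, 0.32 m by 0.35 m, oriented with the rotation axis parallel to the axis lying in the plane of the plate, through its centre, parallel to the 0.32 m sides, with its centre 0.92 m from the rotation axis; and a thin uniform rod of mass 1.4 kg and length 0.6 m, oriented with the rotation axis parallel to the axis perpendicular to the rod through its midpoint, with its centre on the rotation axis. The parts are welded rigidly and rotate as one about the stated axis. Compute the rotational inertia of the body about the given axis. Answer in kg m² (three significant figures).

Spherical shell: I_cm = (2/3)MR² = (2/3)(4)(0.41)² = 0.44827 kg m²; centre at d = 0.45 m, so the parallel axis theorem gives I = 0.44827 + (4)(0.45)² = 1.2583 kg m².
Solid disk: I_cm = (1/2)MR² = (1/2)(5.4)(0.12)² = 0.03888 kg m²; centre at d = 0.91 m, so the parallel axis theorem gives I = 0.03888 + (5.4)(0.91)² = 4.5106 kg m².
Rectangular plate: I_cm = (1/12)Mb² = (1/12)(3.6)(0.35)² = 0.03675 kg m²; centre at d = 0.92 m, so the parallel axis theorem gives I = 0.03675 + (3.6)(0.92)² = 3.0838 kg m².
Thin rod: I_cm = (1/12)ML² = (1/12)(1.4)(0.6)² = 0.042 kg m²; axis through the centre, so I = 0.042 kg m².
Total I = 1.2583 + 4.5106 + 3.0838 + 0.042 = 8.8947 kg m².

8.89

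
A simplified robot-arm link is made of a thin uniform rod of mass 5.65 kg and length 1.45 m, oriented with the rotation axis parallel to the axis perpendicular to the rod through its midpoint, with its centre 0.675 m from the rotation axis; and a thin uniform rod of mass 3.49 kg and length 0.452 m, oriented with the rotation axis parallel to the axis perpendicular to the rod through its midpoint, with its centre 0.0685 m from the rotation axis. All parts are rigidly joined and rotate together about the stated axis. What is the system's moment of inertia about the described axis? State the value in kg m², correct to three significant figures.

3.64

Thin rod: I_cm = (1/12)ML² = (1/12)(5.65)(1.45)² = 0.98993 kg m²; centre at d = 0.675 m, so the parallel axis theorem gives I = 0.98993 + (5.65)(0.675)² = 3.5642 kg m².
Thin rod: I_cm = (1/12)ML² = (1/12)(3.49)(0.452)² = 0.059418 kg m²; centre at d = 0.0685 m, so the parallel axis theorem gives I = 0.059418 + (3.49)(0.0685)² = 0.075794 kg m².
Total I = 3.5642 + 0.075794 = 3.64 kg m².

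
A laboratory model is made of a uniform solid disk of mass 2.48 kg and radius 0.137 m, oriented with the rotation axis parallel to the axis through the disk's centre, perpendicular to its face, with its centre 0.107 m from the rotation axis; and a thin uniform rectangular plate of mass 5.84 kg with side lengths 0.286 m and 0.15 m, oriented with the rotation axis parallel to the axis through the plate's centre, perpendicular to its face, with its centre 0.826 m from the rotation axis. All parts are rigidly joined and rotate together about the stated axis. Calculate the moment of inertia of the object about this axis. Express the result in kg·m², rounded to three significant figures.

4.09

Solid disk: I_cm = (1/2)MR² = (1/2)(2.48)(0.137)² = 0.023274 kg·m²; centre at d = 0.107 m, so the parallel axis theorem gives I = 0.023274 + (2.48)(0.107)² = 0.051667 kg·m².
Rectangular plate: I_cm = (1/12)M(a²+b²) = (1/12)(5.84)[(0.286)² + (0.15)²] = 0.050757 kg·m²; centre at d = 0.826 m, so the parallel axis theorem gives I = 0.050757 + (5.84)(0.826)² = 4.0352 kg·m².
Total I = 0.051667 + 4.0352 = 4.0869 kg·m².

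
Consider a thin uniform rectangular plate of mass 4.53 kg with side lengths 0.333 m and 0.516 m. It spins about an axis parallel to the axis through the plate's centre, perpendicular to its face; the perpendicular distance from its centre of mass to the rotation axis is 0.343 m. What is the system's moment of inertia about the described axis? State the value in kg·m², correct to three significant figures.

0.675

I_cm = (1/12)M(a²+b²) = (1/12)(4.53)[(0.333)² + (0.516)²] = 0.14237 kg·m²; centre at d = 0.343 m, so I = I_cm + Md² gives I = 0.14237 + (4.53)(0.343)² = 0.67532 kg·m².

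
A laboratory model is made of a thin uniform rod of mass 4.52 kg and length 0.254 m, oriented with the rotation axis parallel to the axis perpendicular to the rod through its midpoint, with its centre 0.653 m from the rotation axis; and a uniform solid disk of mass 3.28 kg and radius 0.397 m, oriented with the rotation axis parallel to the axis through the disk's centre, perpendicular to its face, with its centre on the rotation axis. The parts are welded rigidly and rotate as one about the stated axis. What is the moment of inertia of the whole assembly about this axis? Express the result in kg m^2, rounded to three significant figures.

2.21

Thin rod: I_cm = (1/12)ML² = (1/12)(4.52)(0.254)² = 0.024301 kg m^2; centre at d = 0.653 m, so the parallel axis theorem gives I = 0.024301 + (4.52)(0.653)² = 1.9517 kg m^2.
Solid disk: I_cm = (1/2)MR² = (1/2)(3.28)(0.397)² = 0.25848 kg m^2; axis through the centre, so I = 0.25848 kg m^2.
Total I = 1.9517 + 0.25848 = 2.2101 kg m^2.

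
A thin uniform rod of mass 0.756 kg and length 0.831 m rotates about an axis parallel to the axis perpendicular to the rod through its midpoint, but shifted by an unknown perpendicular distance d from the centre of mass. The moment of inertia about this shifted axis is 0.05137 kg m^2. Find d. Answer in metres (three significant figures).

0.102

About the centre-of-mass axis, I_cm = (1/12)ML² = (1/12)(0.756)(0.831)² = 0.043505 kg m^2.
Parallel axis theorem: I = I_cm + Md², so Md² = 0.05137 − 0.043505 = 0.0078647 kg m^2.
d = √(0.0078647 / 0.756) = 0.102 m.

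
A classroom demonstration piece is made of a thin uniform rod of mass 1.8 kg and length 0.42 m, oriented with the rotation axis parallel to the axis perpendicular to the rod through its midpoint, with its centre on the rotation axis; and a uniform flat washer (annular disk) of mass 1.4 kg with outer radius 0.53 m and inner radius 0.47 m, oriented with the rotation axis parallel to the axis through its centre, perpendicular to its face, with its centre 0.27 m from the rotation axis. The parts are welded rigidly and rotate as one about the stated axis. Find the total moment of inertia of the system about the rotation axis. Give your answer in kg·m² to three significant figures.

Thin rod: I_cm = (1/12)ML² = (1/12)(1.8)(0.42)² = 0.02646 kg·m²; axis through the centre, so I = 0.02646 kg·m².
Annular disk: I_cm = (1/2)M(R²+r²) = (1/2)(1.4)[(0.53)² + (0.47)²] = 0.35126 kg·m²; centre at d = 0.27 m, so I = I_cm + Md² gives I = 0.35126 + (1.4)(0.27)² = 0.45332 kg·m².
Total I = 0.02646 + 0.45332 = 0.47978 kg·m².

0.480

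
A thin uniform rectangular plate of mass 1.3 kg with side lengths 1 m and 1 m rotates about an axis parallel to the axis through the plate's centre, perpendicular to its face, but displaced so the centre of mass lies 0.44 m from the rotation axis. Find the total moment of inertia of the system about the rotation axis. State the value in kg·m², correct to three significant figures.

0.468

I_cm = (1/12)M(a²+b²) = (1/12)(1.3)[(1)² + (1)²] = 0.21667 kg·m²; centre at d = 0.44 m, so I = I_cm + Md² gives I = 0.21667 + (1.3)(0.44)² = 0.46835 kg·m².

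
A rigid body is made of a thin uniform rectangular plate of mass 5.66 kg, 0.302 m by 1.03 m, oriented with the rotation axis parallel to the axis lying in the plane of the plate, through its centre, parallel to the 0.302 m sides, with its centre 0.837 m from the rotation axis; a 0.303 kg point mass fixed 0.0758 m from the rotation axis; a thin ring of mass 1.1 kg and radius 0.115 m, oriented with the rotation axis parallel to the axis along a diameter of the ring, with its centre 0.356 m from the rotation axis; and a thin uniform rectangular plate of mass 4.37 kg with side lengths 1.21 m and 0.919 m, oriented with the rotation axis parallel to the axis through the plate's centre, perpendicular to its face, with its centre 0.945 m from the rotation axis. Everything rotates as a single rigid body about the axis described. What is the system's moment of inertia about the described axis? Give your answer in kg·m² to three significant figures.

9.36

Rectangular plate: I_cm = (1/12)Mb² = (1/12)(5.66)(1.03)² = 0.50039 kg·m²; centre at d = 0.837 m, so I = I_cm + Md² gives I = 0.50039 + (5.66)(0.837)² = 4.4656 kg·m².
Point mass: I_cm = 0; centre at d = 0.0758 m, so I = I_cm + Md² gives I = 0 + (0.303)(0.0758)² = 0.0017409 kg·m².
Thin ring: I_cm = (1/2)MR² = (1/2)(1.1)(0.115)² = 0.0072738 kg·m²; centre at d = 0.356 m, so I = I_cm + Md² gives I = 0.0072738 + (1.1)(0.356)² = 0.14668 kg·m².
Rectangular plate: I_cm = (1/12)M(a²+b²) = (1/12)(4.37)[(1.21)² + (0.919)²] = 0.84074 kg·m²; centre at d = 0.945 m, so I = I_cm + Md² gives I = 0.84074 + (4.37)(0.945)² = 4.7433 kg·m².
Total I = 4.4656 + 0.0017409 + 0.14668 + 4.7433 = 9.3573 kg·m².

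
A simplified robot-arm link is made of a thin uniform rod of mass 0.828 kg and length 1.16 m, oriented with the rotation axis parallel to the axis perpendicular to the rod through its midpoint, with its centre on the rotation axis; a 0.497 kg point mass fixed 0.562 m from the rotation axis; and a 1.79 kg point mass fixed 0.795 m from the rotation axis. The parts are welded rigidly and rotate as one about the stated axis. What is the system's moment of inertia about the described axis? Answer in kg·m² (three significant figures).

1.38

Thin rod: I_cm = (1/12)ML² = (1/12)(0.828)(1.16)² = 0.092846 kg·m²; axis through the centre, so I = 0.092846 kg·m².
Point mass: I_cm = 0; centre at d = 0.562 m, so I = I_cm + Md² gives I = 0 + (0.497)(0.562)² = 0.15697 kg·m².
Point mass: I_cm = 0; centre at d = 0.795 m, so I = I_cm + Md² gives I = 0 + (1.79)(0.795)² = 1.1313 kg·m².
Total I = 0.092846 + 0.15697 + 1.1313 = 1.3811 kg·m².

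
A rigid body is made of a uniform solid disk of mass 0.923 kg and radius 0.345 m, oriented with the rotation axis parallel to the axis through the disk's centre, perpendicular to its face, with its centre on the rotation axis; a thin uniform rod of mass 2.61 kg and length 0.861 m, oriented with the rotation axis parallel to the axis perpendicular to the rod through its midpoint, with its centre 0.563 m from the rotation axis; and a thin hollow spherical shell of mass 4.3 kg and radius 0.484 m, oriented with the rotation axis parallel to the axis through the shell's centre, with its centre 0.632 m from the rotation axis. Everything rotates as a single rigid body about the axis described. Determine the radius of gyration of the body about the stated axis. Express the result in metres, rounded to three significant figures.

Solid disk: I_cm = (1/2)MR² = (1/2)(0.923)(0.345)² = 0.05493 kg m²; axis through the centre, so I = 0.05493 kg m².
Thin rod: I_cm = (1/12)ML² = (1/12)(2.61)(0.861)² = 0.16124 kg m²; centre at d = 0.563 m, so I = I_cm + Md² gives I = 0.16124 + (2.61)(0.563)² = 0.98853 kg m².
Spherical shell: I_cm = (2/3)MR² = (2/3)(4.3)(0.484)² = 0.67153 kg m²; centre at d = 0.632 m, so I = I_cm + Md² gives I = 0.67153 + (4.3)(0.632)² = 2.3891 kg m².
Total I = 3.4325 kg m²; total mass M = 7.833 kg.
k = √(I/M) = √(3.4325/7.833) = 0.66198 m.

0.662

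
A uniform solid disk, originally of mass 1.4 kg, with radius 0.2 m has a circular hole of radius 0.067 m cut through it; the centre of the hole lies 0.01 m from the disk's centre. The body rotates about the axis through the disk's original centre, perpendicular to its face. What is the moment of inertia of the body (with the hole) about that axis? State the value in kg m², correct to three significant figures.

0.0276

Unpierced body about its centre: I₀ = (1/2)MR² = (1/2)(1.4)(0.2)² = 0.028 kg m².
The removed disk has mass m = M·(r/R)² = (1.4)(0.067/0.2)² = 0.15712 kg (same uniform areal density).
Its moment of inertia about the rotation axis (parallel-axis theorem): I_hole = (1/2)mr² + md² = (1/2)(0.15712)(0.067)² + (0.15712)(0.01)² = 0.00036836 kg m².
Treating the hole as negative mass, I = I₀ − I_hole = 0.028 − 0.00036836 = 0.027632 kg m².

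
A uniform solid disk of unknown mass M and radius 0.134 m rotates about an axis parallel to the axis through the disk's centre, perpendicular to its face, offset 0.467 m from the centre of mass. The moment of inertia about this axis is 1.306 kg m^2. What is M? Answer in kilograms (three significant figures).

5.75

I = I_cm + Md² = (1/2)MR² + Md² = M·[0.5·(0.134)² + (0.467)²] = M·0.22707.
So M = 1.306 / 0.22707 = 5.7516 kg.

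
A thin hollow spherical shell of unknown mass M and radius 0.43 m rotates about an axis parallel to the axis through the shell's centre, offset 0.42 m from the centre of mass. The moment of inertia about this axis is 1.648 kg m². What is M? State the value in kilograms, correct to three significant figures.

5.50

I = I_cm + Md² = (2/3)MR² + Md² = M·[0.666667·(0.43)² + (0.42)²] = M·0.29967.
So M = 1.648 / 0.29967 = 5.4994 kg.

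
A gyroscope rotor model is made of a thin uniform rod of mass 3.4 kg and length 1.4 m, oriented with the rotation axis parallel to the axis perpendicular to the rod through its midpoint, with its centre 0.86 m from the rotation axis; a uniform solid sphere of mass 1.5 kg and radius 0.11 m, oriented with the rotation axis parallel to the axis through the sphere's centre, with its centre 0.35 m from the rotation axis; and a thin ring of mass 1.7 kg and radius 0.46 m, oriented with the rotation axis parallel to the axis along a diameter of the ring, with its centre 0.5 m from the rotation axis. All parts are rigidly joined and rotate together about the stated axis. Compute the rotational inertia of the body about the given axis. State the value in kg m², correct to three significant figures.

Thin rod: I_cm = (1/12)ML² = (1/12)(3.4)(1.4)² = 0.55533 kg m²; centre at d = 0.86 m, so I = I_cm + Md² gives I = 0.55533 + (3.4)(0.86)² = 3.07 kg m².
Solid sphere: I_cm = (2/5)MR² = (2/5)(1.5)(0.11)² = 0.00726 kg m²; centre at d = 0.35 m, so I = I_cm + Md² gives I = 0.00726 + (1.5)(0.35)² = 0.19101 kg m².
Thin ring: I_cm = (1/2)MR² = (1/2)(1.7)(0.46)² = 0.17986 kg m²; centre at d = 0.5 m, so I = I_cm + Md² gives I = 0.17986 + (1.7)(0.5)² = 0.60486 kg m².
Total I = 3.07 + 0.19101 + 0.60486 = 3.8658 kg m².

3.87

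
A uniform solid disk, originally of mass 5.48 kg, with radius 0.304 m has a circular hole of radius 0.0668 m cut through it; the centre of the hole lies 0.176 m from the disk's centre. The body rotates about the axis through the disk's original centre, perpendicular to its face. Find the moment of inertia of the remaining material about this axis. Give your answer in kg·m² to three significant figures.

Unpierced body about its centre: I₀ = (1/2)MR² = (1/2)(5.48)(0.304)² = 0.25322 kg·m².
The removed disk has mass m = M·(r/R)² = (5.48)(0.0668/0.304)² = 0.2646 kg (same uniform areal density).
Its moment of inertia about the rotation axis (parallel-axis theorem): I_hole = (1/2)mr² + md² = (1/2)(0.2646)(0.0668)² + (0.2646)(0.176)² = 0.0087865 kg·m².
Treating the hole as negative mass, I = I₀ − I_hole = 0.25322 − 0.0087865 = 0.24443 kg·m².

0.244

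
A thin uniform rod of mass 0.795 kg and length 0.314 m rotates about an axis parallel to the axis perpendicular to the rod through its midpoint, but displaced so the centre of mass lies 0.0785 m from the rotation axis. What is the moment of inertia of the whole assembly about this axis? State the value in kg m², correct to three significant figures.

0.0114

I_cm = (1/12)ML² = (1/12)(0.795)(0.314)² = 0.006532 kg m²; centre at d = 0.0785 m, so I = I_cm + Md² gives I = 0.006532 + (0.795)(0.0785)² = 0.011431 kg m².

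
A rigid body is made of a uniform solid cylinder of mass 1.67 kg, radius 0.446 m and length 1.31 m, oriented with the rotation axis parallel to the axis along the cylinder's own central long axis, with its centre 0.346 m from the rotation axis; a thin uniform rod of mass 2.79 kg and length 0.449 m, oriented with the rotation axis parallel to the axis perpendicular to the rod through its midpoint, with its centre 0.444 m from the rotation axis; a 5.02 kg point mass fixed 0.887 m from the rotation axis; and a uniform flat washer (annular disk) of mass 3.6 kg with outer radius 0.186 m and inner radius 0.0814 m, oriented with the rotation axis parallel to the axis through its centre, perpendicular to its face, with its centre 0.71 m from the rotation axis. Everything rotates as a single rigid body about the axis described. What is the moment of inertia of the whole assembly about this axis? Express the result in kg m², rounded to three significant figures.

6.80

Solid cylinder: I_cm = (1/2)MR² = (1/2)(1.67)(0.446)² = 0.16609 kg m²; centre at d = 0.346 m, so I = I_cm + Md² gives I = 0.16609 + (1.67)(0.346)² = 0.36602 kg m².
Thin rod: I_cm = (1/12)ML² = (1/12)(2.79)(0.449)² = 0.046872 kg m²; centre at d = 0.444 m, so I = I_cm + Md² gives I = 0.046872 + (2.79)(0.444)² = 0.59688 kg m².
Point mass: I_cm = 0; centre at d = 0.887 m, so I = I_cm + Md² gives I = 0 + (5.02)(0.887)² = 3.9496 kg m².
Annular disk: I_cm = (1/2)M(R²+r²) = (1/2)(3.6)[(0.186)² + (0.0814)²] = 0.0742 kg m²; centre at d = 0.71 m, so I = I_cm + Md² gives I = 0.0742 + (3.6)(0.71)² = 1.889 kg m².
Total I = 0.36602 + 0.59688 + 3.9496 + 1.889 = 6.8014 kg m².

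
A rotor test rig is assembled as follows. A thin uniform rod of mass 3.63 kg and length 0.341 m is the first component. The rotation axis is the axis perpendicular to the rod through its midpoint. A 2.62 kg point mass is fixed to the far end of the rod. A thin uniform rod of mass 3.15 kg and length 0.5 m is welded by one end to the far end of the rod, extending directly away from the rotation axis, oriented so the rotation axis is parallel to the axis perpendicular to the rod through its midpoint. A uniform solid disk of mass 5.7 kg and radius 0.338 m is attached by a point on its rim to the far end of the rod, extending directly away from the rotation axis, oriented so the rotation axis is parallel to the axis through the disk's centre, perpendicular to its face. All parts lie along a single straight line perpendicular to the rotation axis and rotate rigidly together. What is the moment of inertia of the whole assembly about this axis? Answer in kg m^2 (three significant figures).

Thin rod: I_cm = (1/12)ML² = (1/12)(3.63)(0.341)² = 0.035175 kg m^2; axis through the centre, so I = 0.035175 kg m^2.
Point mass: I_cm = 0; centre at d = 0.1705 m, so the parallel axis theorem gives I = 0 + (2.62)(0.1705)² = 0.076164 kg m^2.
Thin rod: I_cm = (1/12)ML² = (1/12)(3.15)(0.5)² = 0.065625 kg m^2; centre at d = 0.1705 + 0.25 = 0.4205 m, so the parallel axis theorem gives I = 0.065625 + (3.15)(0.4205)² = 0.62261 kg m^2.
Solid disk: I_cm = (1/2)MR² = (1/2)(5.7)(0.338)² = 0.3256 kg m^2; centre at d = 0.1705 + 0.25 + 0.25 + 0.338 = 1.0085 m, so the parallel axis theorem gives I = 0.3256 + (5.7)(1.0085)² = 6.1229 kg m^2.
Total I = 0.035175 + 0.076164 + 0.62261 + 6.1229 = 6.8569 kg m^2.

6.86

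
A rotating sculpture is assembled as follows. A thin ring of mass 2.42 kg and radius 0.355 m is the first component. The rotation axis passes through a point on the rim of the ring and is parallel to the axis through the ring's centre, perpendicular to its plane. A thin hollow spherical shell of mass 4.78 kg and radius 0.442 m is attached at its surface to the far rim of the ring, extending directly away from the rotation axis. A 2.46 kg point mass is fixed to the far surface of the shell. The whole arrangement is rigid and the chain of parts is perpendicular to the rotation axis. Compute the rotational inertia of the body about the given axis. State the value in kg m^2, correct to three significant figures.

13.8

Thin ring: I_cm = MR² = (2.42)(0.355)² = 0.30498 kg m^2; centre at d = 0.355 m, so the parallel axis theorem gives I = 0.30498 + (2.42)(0.355)² = 0.60996 kg m^2.
Spherical shell: I_cm = (2/3)MR² = (2/3)(4.78)(0.442)² = 0.62256 kg m^2; centre at d = 0.355 + 0.355 + 0.442 = 1.152 m, so the parallel axis theorem gives I = 0.62256 + (4.78)(1.152)² = 6.9661 kg m^2.
Point mass: I_cm = 0; centre at d = 0.355 + 0.355 + 0.442 + 0.442 = 1.594 m, so the parallel axis theorem gives I = 0 + (2.46)(1.594)² = 6.2505 kg m^2.
Total I = 0.60996 + 6.9661 + 6.2505 = 13.827 kg m^2.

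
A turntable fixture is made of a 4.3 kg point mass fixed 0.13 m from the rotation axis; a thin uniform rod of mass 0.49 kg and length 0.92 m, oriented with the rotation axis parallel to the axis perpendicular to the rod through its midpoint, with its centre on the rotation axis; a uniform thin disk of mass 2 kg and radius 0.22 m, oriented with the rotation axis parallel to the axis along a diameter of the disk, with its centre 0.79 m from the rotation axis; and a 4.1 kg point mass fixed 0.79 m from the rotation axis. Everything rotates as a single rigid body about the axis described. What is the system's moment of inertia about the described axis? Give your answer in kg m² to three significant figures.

3.94

Point mass: I_cm = 0; centre at d = 0.13 m, so the parallel axis theorem gives I = 0 + (4.3)(0.13)² = 0.07267 kg m².
Thin rod: I_cm = (1/12)ML² = (1/12)(0.49)(0.92)² = 0.034561 kg m²; axis through the centre, so I = 0.034561 kg m².
Thin disk: I_cm = (1/4)MR² = (1/4)(2)(0.22)² = 0.0242 kg m²; centre at d = 0.79 m, so the parallel axis theorem gives I = 0.0242 + (2)(0.79)² = 1.2724 kg m².
Point mass: I_cm = 0; centre at d = 0.79 m, so the parallel axis theorem gives I = 0 + (4.1)(0.79)² = 2.5588 kg m².
Total I = 0.07267 + 0.034561 + 1.2724 + 2.5588 = 3.9384 kg m².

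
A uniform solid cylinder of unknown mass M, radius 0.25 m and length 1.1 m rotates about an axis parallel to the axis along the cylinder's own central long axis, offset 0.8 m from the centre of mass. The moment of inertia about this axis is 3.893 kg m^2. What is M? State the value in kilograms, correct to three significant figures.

I = I_cm + Md² = (1/2)MR² + Md² = M·[0.5·(0.25)² + (0.8)²] = M·0.67125.
So M = 3.893 / 0.67125 = 5.7996 kg.

5.80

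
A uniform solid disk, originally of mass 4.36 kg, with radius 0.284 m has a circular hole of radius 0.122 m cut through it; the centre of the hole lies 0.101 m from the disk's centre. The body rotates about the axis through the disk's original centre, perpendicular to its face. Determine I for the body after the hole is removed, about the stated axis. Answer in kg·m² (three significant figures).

Unpierced body about its centre: I₀ = (1/2)MR² = (1/2)(4.36)(0.284)² = 0.17583 kg·m².
The removed disk has mass m = M·(r/R)² = (4.36)(0.122/0.284)² = 0.80458 kg (same uniform areal density).
Its moment of inertia about the rotation axis (parallel-axis theorem): I_hole = (1/2)mr² + md² = (1/2)(0.80458)(0.122)² + (0.80458)(0.101)² = 0.014195 kg·m².
Treating the hole as negative mass, I = I₀ − I_hole = 0.17583 − 0.014195 = 0.16163 kg·m².

0.162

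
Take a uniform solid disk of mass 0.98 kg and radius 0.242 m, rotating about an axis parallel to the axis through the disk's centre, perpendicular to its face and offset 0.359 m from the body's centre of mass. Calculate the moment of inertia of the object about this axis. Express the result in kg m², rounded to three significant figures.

I_cm = (1/2)MR² = (1/2)(0.98)(0.242)² = 0.028696 kg m²; centre at d = 0.359 m, so the parallel axis theorem gives I = 0.028696 + (0.98)(0.359)² = 0.155 kg m².

0.155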